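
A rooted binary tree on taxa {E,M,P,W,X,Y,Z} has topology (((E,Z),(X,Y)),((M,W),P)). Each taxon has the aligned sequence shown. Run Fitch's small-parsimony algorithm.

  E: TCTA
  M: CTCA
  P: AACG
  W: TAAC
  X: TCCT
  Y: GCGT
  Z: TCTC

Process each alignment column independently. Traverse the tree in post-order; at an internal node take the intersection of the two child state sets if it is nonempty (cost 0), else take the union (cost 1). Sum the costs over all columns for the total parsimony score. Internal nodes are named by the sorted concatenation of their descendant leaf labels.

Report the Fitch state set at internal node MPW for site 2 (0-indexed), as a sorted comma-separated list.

[col 0] EZ: children E:{T}, Z:{T} ∩→ {T}; cost 0
[col 0] XY: children X:{T}, Y:{G} ∪→ {G,T}; cost 1
[col 0] EXYZ: children EZ:{T}, XY:{G,T} ∩→ {T}; cost 0
[col 0] MW: children M:{C}, W:{T} ∪→ {C,T}; cost 1
[col 0] MPW: children MW:{C,T}, P:{A} ∪→ {A,C,T}; cost 1
[col 0] EMPWXYZ: children EXYZ:{T}, MPW:{A,C,T} ∩→ {T}; cost 0
[col 1] EZ: children E:{C}, Z:{C} ∩→ {C}; cost 0
[col 1] XY: children X:{C}, Y:{C} ∩→ {C}; cost 0
[col 1] EXYZ: children EZ:{C}, XY:{C} ∩→ {C}; cost 0
[col 1] MW: children M:{T}, W:{A} ∪→ {A,T}; cost 1
[col 1] MPW: children MW:{A,T}, P:{A} ∩→ {A}; cost 0
[col 1] EMPWXYZ: children EXYZ:{C}, MPW:{A} ∪→ {A,C}; cost 1
[col 2] EZ: children E:{T}, Z:{T} ∩→ {T}; cost 0
[col 2] XY: children X:{C}, Y:{G} ∪→ {C,G}; cost 1
[col 2] EXYZ: children EZ:{T}, XY:{C,G} ∪→ {C,G,T}; cost 1
[col 2] MW: children M:{C}, W:{A} ∪→ {A,C}; cost 1
[col 2] MPW: children MW:{A,C}, P:{C} ∩→ {C}; cost 0
[col 2] EMPWXYZ: children EXYZ:{C,G,T}, MPW:{C} ∩→ {C}; cost 0
[col 3] EZ: children E:{A}, Z:{C} ∪→ {A,C}; cost 1
[col 3] XY: children X:{T}, Y:{T} ∩→ {T}; cost 0
[col 3] EXYZ: children EZ:{A,C}, XY:{T} ∪→ {A,C,T}; cost 1
[col 3] MW: children M:{A}, W:{C} ∪→ {A,C}; cost 1
[col 3] MPW: children MW:{A,C}, P:{G} ∪→ {A,C,G}; cost 1
[col 3] EMPWXYZ: children EXYZ:{A,C,T}, MPW:{A,C,G} ∩→ {A,C}; cost 0
per-site changes: [3, 2, 3, 4]; total = 12

C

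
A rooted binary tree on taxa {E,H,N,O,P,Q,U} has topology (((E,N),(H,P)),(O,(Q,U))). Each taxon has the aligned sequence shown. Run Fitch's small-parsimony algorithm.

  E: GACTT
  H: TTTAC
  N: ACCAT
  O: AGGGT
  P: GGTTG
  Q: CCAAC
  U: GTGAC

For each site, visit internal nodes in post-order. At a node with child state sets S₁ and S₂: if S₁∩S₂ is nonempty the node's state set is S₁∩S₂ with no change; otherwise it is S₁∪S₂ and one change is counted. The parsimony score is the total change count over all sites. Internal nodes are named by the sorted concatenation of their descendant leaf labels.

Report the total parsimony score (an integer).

EN@0: {G} ∪ {A} = {A,G} (union, +1)
HP@0: {T} ∪ {G} = {G,T} (union, +1)
EHNP@0: {A,G} ∩ {G,T} = {G} (intersection, +0)
QU@0: {C} ∪ {G} = {C,G} (union, +1)
OQU@0: {A} ∪ {C,G} = {A,C,G} (union, +1)
EHNOPQU@0: {G} ∩ {A,C,G} = {G} (intersection, +0)
EN@1: {A} ∪ {C} = {A,C} (union, +1)
HP@1: {T} ∪ {G} = {G,T} (union, +1)
EHNP@1: {A,C} ∪ {G,T} = {A,C,G,T} (union, +1)
QU@1: {C} ∪ {T} = {C,T} (union, +1)
OQU@1: {G} ∪ {C,T} = {C,G,T} (union, +1)
EHNOPQU@1: {A,C,G,T} ∩ {C,G,T} = {C,G,T} (intersection, +0)
EN@2: {C} ∩ {C} = {C} (intersection, +0)
HP@2: {T} ∩ {T} = {T} (intersection, +0)
EHNP@2: {C} ∪ {T} = {C,T} (union, +1)
QU@2: {A} ∪ {G} = {A,G} (union, +1)
OQU@2: {G} ∩ {A,G} = {G} (intersection, +0)
EHNOPQU@2: {C,T} ∪ {G} = {C,G,T} (union, +1)
EN@3: {T} ∪ {A} = {A,T} (union, +1)
HP@3: {A} ∪ {T} = {A,T} (union, +1)
EHNP@3: {A,T} ∩ {A,T} = {A,T} (intersection, +0)
QU@3: {A} ∩ {A} = {A} (intersection, +0)
OQU@3: {G} ∪ {A} = {A,G} (union, +1)
EHNOPQU@3: {A,T} ∩ {A,G} = {A} (intersection, +0)
EN@4: {T} ∩ {T} = {T} (intersection, +0)
HP@4: {C} ∪ {G} = {C,G} (union, +1)
EHNP@4: {T} ∪ {C,G} = {C,G,T} (union, +1)
QU@4: {C} ∩ {C} = {C} (intersection, +0)
OQU@4: {T} ∪ {C} = {C,T} (union, +1)
EHNOPQU@4: {C,G,T} ∩ {C,T} = {C,T} (intersection, +0)
per-site changes: [4, 5, 3, 3, 3]; total = 18

18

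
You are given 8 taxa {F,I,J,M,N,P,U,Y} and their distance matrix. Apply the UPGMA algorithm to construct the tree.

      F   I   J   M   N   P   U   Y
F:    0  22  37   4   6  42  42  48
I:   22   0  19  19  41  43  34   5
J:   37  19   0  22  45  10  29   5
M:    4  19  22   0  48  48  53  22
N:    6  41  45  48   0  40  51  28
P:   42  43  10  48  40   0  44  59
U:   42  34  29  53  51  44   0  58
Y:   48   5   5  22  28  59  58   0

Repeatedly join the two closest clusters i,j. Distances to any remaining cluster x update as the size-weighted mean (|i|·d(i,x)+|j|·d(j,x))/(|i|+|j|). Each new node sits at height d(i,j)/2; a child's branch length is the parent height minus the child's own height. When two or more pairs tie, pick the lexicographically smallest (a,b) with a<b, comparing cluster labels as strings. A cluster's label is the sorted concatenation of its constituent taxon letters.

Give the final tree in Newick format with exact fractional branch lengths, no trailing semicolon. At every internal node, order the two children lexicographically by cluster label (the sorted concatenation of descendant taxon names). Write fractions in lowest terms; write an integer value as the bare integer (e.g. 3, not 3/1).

step 1: merge (F,M) at d=4; branch lengths F→2, M→2; new cluster FM
  updated: d(FM,I)=41/2, d(FM,J)=59/2, d(FM,N)=27, d(FM,P)=45, d(FM,U)=95/2, d(FM,Y)=35
step 2: merge (I,Y) at d=5; branch lengths I→5/2, Y→5/2; new cluster IY
  updated: d(FM,IY)=111/4, d(IY,J)=12, d(IY,N)=69/2, d(IY,P)=51, d(IY,U)=46
step 3: merge (J,P) at d=10; branch lengths J→5, P→5; new cluster JP
  updated: d(FM,JP)=149/4, d(IY,JP)=63/2, d(JP,N)=85/2, d(JP,U)=73/2
step 4: merge (FM,N) at d=27; branch lengths FM→23/2, N→27/2; new cluster FMN
  updated: d(FMN,IY)=30, d(FMN,JP)=39, d(FMN,U)=146/3
step 5: merge (FMN,IY) at d=30; branch lengths FMN→3/2, IY→25/2; new cluster FIMNY
  updated: d(FIMNY,JP)=36, d(FIMNY,U)=238/5
step 6: merge (FIMNY,JP) at d=36; branch lengths FIMNY→3, JP→13; new cluster FIJMNPY
  updated: d(FIJMNPY,U)=311/7
step 7: merge (FIJMNPY,U) at d=311/7; branch lengths FIJMNPY→59/14, U→311/14; new cluster FIJMNPUY
final tree: (((((F:2,M:2):23/2,N:27/2):3/2,(I:5/2,Y:5/2):25/2):3,(J:5,P:5):13):59/14,U:311/14)
total length: 703/7

(((((F:2,M:2):23/2,N:27/2):3/2,(I:5/2,Y:5/2):25/2):3,(J:5,P:5):13):59/14,U:311/14)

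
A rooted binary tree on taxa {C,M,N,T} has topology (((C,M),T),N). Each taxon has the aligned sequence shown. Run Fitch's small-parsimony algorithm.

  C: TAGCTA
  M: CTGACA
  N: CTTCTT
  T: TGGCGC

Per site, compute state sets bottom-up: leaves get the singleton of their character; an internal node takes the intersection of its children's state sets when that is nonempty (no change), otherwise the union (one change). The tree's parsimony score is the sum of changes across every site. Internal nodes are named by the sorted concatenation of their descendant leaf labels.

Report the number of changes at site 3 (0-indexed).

1

[col 0] CM: children C:{T}, M:{C} ∪→ {C,T}; cost 1
[col 0] CMT: children CM:{C,T}, T:{T} ∩→ {T}; cost 0
[col 0] CMNT: children CMT:{T}, N:{C} ∪→ {C,T}; cost 1
[col 1] CM: children C:{A}, M:{T} ∪→ {A,T}; cost 1
[col 1] CMT: children CM:{A,T}, T:{G} ∪→ {A,G,T}; cost 1
[col 1] CMNT: children CMT:{A,G,T}, N:{T} ∩→ {T}; cost 0
[col 2] CM: children C:{G}, M:{G} ∩→ {G}; cost 0
[col 2] CMT: children CM:{G}, T:{G} ∩→ {G}; cost 0
[col 2] CMNT: children CMT:{G}, N:{T} ∪→ {G,T}; cost 1
[col 3] CM: children C:{C}, M:{A} ∪→ {A,C}; cost 1
[col 3] CMT: children CM:{A,C}, T:{C} ∩→ {C}; cost 0
[col 3] CMNT: children CMT:{C}, N:{C} ∩→ {C}; cost 0
[col 4] CM: children C:{T}, M:{C} ∪→ {C,T}; cost 1
[col 4] CMT: children CM:{C,T}, T:{G} ∪→ {C,G,T}; cost 1
[col 4] CMNT: children CMT:{C,G,T}, N:{T} ∩→ {T}; cost 0
[col 5] CM: children C:{A}, M:{A} ∩→ {A}; cost 0
[col 5] CMT: children CM:{A}, T:{C} ∪→ {A,C}; cost 1
[col 5] CMNT: children CMT:{A,C}, N:{T} ∪→ {A,C,T}; cost 1
per-site changes: [2, 2, 1, 1, 2, 2]; total = 10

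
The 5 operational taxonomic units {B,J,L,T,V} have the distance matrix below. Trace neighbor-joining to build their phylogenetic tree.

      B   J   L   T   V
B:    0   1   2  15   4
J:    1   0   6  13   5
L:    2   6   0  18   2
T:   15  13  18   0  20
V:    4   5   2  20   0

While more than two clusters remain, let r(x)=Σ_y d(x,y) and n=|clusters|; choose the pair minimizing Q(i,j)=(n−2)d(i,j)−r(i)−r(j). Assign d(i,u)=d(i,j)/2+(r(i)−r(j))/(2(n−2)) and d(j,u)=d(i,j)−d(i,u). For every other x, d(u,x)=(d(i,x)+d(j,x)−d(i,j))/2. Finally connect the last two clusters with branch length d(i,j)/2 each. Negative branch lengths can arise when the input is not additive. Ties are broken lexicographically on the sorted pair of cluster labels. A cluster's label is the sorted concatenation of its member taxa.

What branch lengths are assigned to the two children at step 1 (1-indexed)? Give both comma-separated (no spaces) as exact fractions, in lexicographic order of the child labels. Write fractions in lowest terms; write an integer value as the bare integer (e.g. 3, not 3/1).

1/2,3/2

1. join L+V (d=2, Q=-53) ⇒ LV; edges |L|=1/2, |V|=3/2
  updated: d(B,LV)=2, d(J,LV)=9/2, d(LV,T)=18
2. join B+LV (d=2, Q=-77/2) ⇒ BLV; edges |B|=-5/8, |LV|=21/8
  updated: d(BLV,J)=7/4, d(BLV,T)=31/2
3. join BLV+J (d=7/4, Q=-121/4) ⇒ BJLV; edges |BLV|=17/8, |J|=-3/8
  updated: d(BJLV,T)=107/8
4. join BJLV+T (d=107/8) ⇒ BJLTV; edges |BJLV|=107/16, |T|=107/16
final tree: (((B:-5/8,(L:1/2,V:3/2):21/8):17/8,J:-3/8):107/16,T:107/16)
total length: 153/8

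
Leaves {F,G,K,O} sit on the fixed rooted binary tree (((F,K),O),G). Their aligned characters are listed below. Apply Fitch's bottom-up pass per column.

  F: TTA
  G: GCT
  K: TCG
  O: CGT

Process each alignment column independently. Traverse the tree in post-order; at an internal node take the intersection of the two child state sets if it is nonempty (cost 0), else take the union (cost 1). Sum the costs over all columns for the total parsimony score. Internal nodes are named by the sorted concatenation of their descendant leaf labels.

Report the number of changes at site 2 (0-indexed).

2

FK@0: {T} ∩ {T} = {T} (intersection, +0)
FKO@0: {T} ∪ {C} = {C,T} (union, +1)
FGKO@0: {C,T} ∪ {G} = {C,G,T} (union, +1)
FK@1: {T} ∪ {C} = {C,T} (union, +1)
FKO@1: {C,T} ∪ {G} = {C,G,T} (union, +1)
FGKO@1: {C,G,T} ∩ {C} = {C} (intersection, +0)
FK@2: {A} ∪ {G} = {A,G} (union, +1)
FKO@2: {A,G} ∪ {T} = {A,G,T} (union, +1)
FGKO@2: {A,G,T} ∩ {T} = {T} (intersection, +0)
per-site changes: [2, 2, 2]; total = 6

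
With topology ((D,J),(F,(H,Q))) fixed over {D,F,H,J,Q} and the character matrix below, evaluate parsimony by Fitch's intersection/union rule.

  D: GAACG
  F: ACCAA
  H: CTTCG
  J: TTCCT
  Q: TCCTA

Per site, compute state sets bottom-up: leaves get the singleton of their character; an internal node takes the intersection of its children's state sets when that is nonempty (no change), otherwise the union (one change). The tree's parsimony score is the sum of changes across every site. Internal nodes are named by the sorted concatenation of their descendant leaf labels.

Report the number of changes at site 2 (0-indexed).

2

DJ@0: {G} ∪ {T} = {G,T} (union, +1)
HQ@0: {C} ∪ {T} = {C,T} (union, +1)
FHQ@0: {A} ∪ {C,T} = {A,C,T} (union, +1)
DFHJQ@0: {G,T} ∩ {A,C,T} = {T} (intersection, +0)
DJ@1: {A} ∪ {T} = {A,T} (union, +1)
HQ@1: {T} ∪ {C} = {C,T} (union, +1)
FHQ@1: {C} ∩ {C,T} = {C} (intersection, +0)
DFHJQ@1: {A,T} ∪ {C} = {A,C,T} (union, +1)
DJ@2: {A} ∪ {C} = {A,C} (union, +1)
HQ@2: {T} ∪ {C} = {C,T} (union, +1)
FHQ@2: {C} ∩ {C,T} = {C} (intersection, +0)
DFHJQ@2: {A,C} ∩ {C} = {C} (intersection, +0)
DJ@3: {C} ∩ {C} = {C} (intersection, +0)
HQ@3: {C} ∪ {T} = {C,T} (union, +1)
FHQ@3: {A} ∪ {C,T} = {A,C,T} (union, +1)
DFHJQ@3: {C} ∩ {A,C,T} = {C} (intersection, +0)
DJ@4: {G} ∪ {T} = {G,T} (union, +1)
HQ@4: {G} ∪ {A} = {A,G} (union, +1)
FHQ@4: {A} ∩ {A,G} = {A} (intersection, +0)
DFHJQ@4: {G,T} ∪ {A} = {A,G,T} (union, +1)
per-site changes: [3, 3, 2, 2, 3]; total = 13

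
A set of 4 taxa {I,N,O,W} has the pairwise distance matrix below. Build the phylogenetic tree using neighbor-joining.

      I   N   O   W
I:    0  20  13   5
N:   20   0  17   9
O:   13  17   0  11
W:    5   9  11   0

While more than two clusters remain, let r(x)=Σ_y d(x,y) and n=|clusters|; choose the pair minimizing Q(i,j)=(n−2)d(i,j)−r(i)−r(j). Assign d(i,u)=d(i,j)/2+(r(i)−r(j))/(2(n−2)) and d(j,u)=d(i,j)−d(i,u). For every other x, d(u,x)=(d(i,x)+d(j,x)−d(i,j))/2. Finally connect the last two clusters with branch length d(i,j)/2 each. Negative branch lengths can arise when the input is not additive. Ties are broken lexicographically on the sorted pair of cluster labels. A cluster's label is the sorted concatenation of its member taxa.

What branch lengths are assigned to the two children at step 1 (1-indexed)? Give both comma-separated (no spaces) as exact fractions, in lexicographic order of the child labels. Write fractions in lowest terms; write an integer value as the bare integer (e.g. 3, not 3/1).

23/4,29/4

1. join I+O (d=13, Q=-53) ⇒ IO; edges |I|=23/4, |O|=29/4
  updated: d(IO,N)=12, d(IO,W)=3/2
2. join IO+N (d=12, Q=-45/2) ⇒ INO; edges |IO|=9/4, |N|=39/4
  updated: d(INO,W)=-3/4
3. join INO+W (d=-3/4) ⇒ INOW; edges |INO|=-3/8, |W|=-3/8
final tree: (((I:23/4,O:29/4):9/4,N:39/4):-3/8,W:-3/8)
total length: 97/4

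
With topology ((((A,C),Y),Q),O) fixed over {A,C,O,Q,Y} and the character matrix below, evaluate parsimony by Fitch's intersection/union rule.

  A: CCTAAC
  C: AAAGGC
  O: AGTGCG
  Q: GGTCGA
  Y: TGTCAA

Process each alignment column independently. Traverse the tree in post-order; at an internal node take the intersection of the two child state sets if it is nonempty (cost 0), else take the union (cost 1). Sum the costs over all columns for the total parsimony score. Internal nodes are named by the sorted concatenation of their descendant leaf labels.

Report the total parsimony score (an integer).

14

site 0, node AC: A={C} ∪ C={A} → {A,C} (+1)
site 0, node ACY: AC={A,C} ∪ Y={T} → {A,C,T} (+1)
site 0, node ACQY: ACY={A,C,T} ∪ Q={G} → {A,C,G,T} (+1)
site 0, node ACOQY: ACQY={A,C,G,T} ∩ O={A} → {A} (+0)
site 1, node AC: A={C} ∪ C={A} → {A,C} (+1)
site 1, node ACY: AC={A,C} ∪ Y={G} → {A,C,G} (+1)
site 1, node ACQY: ACY={A,C,G} ∩ Q={G} → {G} (+0)
site 1, node ACOQY: ACQY={G} ∩ O={G} → {G} (+0)
site 2, node AC: A={T} ∪ C={A} → {A,T} (+1)
site 2, node ACY: AC={A,T} ∩ Y={T} → {T} (+0)
site 2, node ACQY: ACY={T} ∩ Q={T} → {T} (+0)
site 2, node ACOQY: ACQY={T} ∩ O={T} → {T} (+0)
site 3, node AC: A={A} ∪ C={G} → {A,G} (+1)
site 3, node ACY: AC={A,G} ∪ Y={C} → {A,C,G} (+1)
site 3, node ACQY: ACY={A,C,G} ∩ Q={C} → {C} (+0)
site 3, node ACOQY: ACQY={C} ∪ O={G} → {C,G} (+1)
site 4, node AC: A={A} ∪ C={G} → {A,G} (+1)
site 4, node ACY: AC={A,G} ∩ Y={A} → {A} (+0)
site 4, node ACQY: ACY={A} ∪ Q={G} → {A,G} (+1)
site 4, node ACOQY: ACQY={A,G} ∪ O={C} → {A,C,G} (+1)
site 5, node AC: A={C} ∩ C={C} → {C} (+0)
site 5, node ACY: AC={C} ∪ Y={A} → {A,C} (+1)
site 5, node ACQY: ACY={A,C} ∩ Q={A} → {A} (+0)
site 5, node ACOQY: ACQY={A} ∪ O={G} → {A,G} (+1)
per-site changes: [3, 2, 1, 3, 3, 2]; total = 14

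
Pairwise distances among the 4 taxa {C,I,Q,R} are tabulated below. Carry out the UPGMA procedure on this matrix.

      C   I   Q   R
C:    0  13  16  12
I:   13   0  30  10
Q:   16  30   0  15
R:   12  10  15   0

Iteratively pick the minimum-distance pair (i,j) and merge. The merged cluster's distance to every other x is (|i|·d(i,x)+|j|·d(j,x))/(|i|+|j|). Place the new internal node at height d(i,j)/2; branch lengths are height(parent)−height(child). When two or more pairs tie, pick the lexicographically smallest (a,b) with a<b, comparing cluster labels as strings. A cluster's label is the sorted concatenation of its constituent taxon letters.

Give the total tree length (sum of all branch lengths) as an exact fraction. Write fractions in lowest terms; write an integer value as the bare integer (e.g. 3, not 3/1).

379/12

1. join I+R (d=10) ⇒ IR; edges |I|=5, |R|=5
  updated: d(C,IR)=25/2, d(IR,Q)=45/2
2. join C+IR (d=25/2) ⇒ CIR; edges |C|=25/4, |IR|=5/4
  updated: d(CIR,Q)=61/3
3. join CIR+Q (d=61/3) ⇒ CIQR; edges |CIR|=47/12, |Q|=61/6
final tree: ((C:25/4,(I:5,R:5):5/4):47/12,Q:61/6)
total length: 379/12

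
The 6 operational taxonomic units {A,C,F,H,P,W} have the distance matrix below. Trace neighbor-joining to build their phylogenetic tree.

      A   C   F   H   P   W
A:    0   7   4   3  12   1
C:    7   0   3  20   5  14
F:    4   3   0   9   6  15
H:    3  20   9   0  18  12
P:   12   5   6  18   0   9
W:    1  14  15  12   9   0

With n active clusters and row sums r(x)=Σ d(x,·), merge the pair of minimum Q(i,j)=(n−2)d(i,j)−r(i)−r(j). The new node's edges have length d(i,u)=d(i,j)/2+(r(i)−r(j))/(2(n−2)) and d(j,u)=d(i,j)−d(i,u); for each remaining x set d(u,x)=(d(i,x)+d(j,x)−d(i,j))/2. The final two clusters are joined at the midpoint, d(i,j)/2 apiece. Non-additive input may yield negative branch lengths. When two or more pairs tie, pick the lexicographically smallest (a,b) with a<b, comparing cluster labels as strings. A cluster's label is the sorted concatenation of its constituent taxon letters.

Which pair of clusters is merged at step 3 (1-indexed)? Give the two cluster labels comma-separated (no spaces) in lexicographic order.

step 1: merge (C,P) at d=5, Q=-79; branch lengths C→19/8, P→21/8; new cluster CP
  updated: d(A,CP)=7, d(CP,F)=2, d(CP,H)=33/2, d(CP,W)=9
step 2: merge (CP,F) at d=2, Q=-117/2; branch lengths CP→7/4, F→1/4; new cluster CFP
  updated: d(A,CFP)=9/2, d(CFP,H)=47/4, d(CFP,W)=11
step 3: merge (A,W) at d=1, Q=-61/2; branch lengths A→-27/8, W→35/8; new cluster AW
  updated: d(AW,CFP)=29/4, d(AW,H)=7
step 4: merge (AW,CFP) at d=29/4, Q=-26; branch lengths AW→5/4, CFP→6; new cluster ACFPW
  updated: d(ACFPW,H)=23/4
step 5: merge (ACFPW,H) at d=23/4; branch lengths ACFPW→23/8, H→23/8; new cluster ACFHPW
final tree: (((A:-27/8,W:35/8):5/4,((C:19/8,P:21/8):7/4,F:1/4):6):23/8,H:23/8)
total length: 21

A,W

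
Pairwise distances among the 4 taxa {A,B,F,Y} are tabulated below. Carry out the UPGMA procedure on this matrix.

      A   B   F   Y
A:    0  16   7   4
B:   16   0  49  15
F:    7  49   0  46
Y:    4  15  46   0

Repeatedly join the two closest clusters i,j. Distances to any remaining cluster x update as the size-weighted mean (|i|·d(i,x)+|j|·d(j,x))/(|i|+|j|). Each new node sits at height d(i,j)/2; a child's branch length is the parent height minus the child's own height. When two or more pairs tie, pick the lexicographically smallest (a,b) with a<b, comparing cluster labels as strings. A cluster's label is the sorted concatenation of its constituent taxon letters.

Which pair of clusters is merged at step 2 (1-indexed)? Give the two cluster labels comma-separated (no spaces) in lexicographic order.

iteration 1: select A,Y (d=4); attach at lengths (2, 2); label the merged cluster AY
  updated: d(AY,B)=31/2, d(AY,F)=53/2
iteration 2: select AY,B (d=31/2); attach at lengths (23/4, 31/4); label the merged cluster ABY
  updated: d(ABY,F)=34
iteration 3: select ABY,F (d=34); attach at lengths (37/4, 17); label the merged cluster ABFY
final tree: (((A:2,Y:2):23/4,B:31/4):37/4,F:17)
total length: 175/4

AY,B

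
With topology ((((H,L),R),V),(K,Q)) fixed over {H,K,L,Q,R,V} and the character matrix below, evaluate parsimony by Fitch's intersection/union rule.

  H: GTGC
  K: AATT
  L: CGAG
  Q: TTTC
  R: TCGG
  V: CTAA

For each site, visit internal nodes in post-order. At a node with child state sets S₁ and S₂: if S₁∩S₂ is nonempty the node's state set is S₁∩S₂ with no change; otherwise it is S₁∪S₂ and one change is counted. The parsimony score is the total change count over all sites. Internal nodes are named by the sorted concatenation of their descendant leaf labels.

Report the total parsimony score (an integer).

site 0, node HL: H={G} ∪ L={C} → {C,G} (+1)
site 0, node HLR: HL={C,G} ∪ R={T} → {C,G,T} (+1)
site 0, node HLRV: HLR={C,G,T} ∩ V={C} → {C} (+0)
site 0, node KQ: K={A} ∪ Q={T} → {A,T} (+1)
site 0, node HKLQRV: HLRV={C} ∪ KQ={A,T} → {A,C,T} (+1)
site 1, node HL: H={T} ∪ L={G} → {G,T} (+1)
site 1, node HLR: HL={G,T} ∪ R={C} → {C,G,T} (+1)
site 1, node HLRV: HLR={C,G,T} ∩ V={T} → {T} (+0)
site 1, node KQ: K={A} ∪ Q={T} → {A,T} (+1)
site 1, node HKLQRV: HLRV={T} ∩ KQ={A,T} → {T} (+0)
site 2, node HL: H={G} ∪ L={A} → {A,G} (+1)
site 2, node HLR: HL={A,G} ∩ R={G} → {G} (+0)
site 2, node HLRV: HLR={G} ∪ V={A} → {A,G} (+1)
site 2, node KQ: K={T} ∩ Q={T} → {T} (+0)
site 2, node HKLQRV: HLRV={A,G} ∪ KQ={T} → {A,G,T} (+1)
site 3, node HL: H={C} ∪ L={G} → {C,G} (+1)
site 3, node HLR: HL={C,G} ∩ R={G} → {G} (+0)
site 3, node HLRV: HLR={G} ∪ V={A} → {A,G} (+1)
site 3, node KQ: K={T} ∪ Q={C} → {C,T} (+1)
site 3, node HKLQRV: HLRV={A,G} ∪ KQ={C,T} → {A,C,G,T} (+1)
per-site changes: [4, 3, 3, 4]; total = 14

14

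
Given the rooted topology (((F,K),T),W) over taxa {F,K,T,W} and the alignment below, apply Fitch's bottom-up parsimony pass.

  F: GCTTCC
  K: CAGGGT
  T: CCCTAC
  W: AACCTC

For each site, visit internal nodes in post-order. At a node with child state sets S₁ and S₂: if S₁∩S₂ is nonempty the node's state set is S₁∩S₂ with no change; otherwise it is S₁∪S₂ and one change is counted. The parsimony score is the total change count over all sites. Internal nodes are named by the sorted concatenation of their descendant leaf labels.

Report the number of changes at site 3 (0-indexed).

FK@0: {G} ∪ {C} = {C,G} (union, +1)
FKT@0: {C,G} ∩ {C} = {C} (intersection, +0)
FKTW@0: {C} ∪ {A} = {A,C} (union, +1)
FK@1: {C} ∪ {A} = {A,C} (union, +1)
FKT@1: {A,C} ∩ {C} = {C} (intersection, +0)
FKTW@1: {C} ∪ {A} = {A,C} (union, +1)
FK@2: {T} ∪ {G} = {G,T} (union, +1)
FKT@2: {G,T} ∪ {C} = {C,G,T} (union, +1)
FKTW@2: {C,G,T} ∩ {C} = {C} (intersection, +0)
FK@3: {T} ∪ {G} = {G,T} (union, +1)
FKT@3: {G,T} ∩ {T} = {T} (intersection, +0)
FKTW@3: {T} ∪ {C} = {C,T} (union, +1)
FK@4: {C} ∪ {G} = {C,G} (union, +1)
FKT@4: {C,G} ∪ {A} = {A,C,G} (union, +1)
FKTW@4: {A,C,G} ∪ {T} = {A,C,G,T} (union, +1)
FK@5: {C} ∪ {T} = {C,T} (union, +1)
FKT@5: {C,T} ∩ {C} = {C} (intersection, +0)
FKTW@5: {C} ∩ {C} = {C} (intersection, +0)
per-site changes: [2, 2, 2, 2, 3, 1]; total = 12

2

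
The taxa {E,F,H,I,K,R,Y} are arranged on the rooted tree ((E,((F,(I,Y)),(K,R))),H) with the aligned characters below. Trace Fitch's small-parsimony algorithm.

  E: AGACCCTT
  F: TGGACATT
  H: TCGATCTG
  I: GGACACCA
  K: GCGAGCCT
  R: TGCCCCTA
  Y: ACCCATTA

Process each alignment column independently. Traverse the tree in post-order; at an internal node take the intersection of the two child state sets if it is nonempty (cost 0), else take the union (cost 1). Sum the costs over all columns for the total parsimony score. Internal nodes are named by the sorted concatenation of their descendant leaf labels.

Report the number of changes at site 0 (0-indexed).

site 0, node IY: I={G} ∪ Y={A} → {A,G} (+1)
site 0, node FIY: F={T} ∪ IY={A,G} → {A,G,T} (+1)
site 0, node KR: K={G} ∪ R={T} → {G,T} (+1)
site 0, node FIKRY: FIY={A,G,T} ∩ KR={G,T} → {G,T} (+0)
site 0, node EFIKRY: E={A} ∪ FIKRY={G,T} → {A,G,T} (+1)
site 0, node EFHIKRY: EFIKRY={A,G,T} ∩ H={T} → {T} (+0)
site 1, node IY: I={G} ∪ Y={C} → {C,G} (+1)
site 1, node FIY: F={G} ∩ IY={C,G} → {G} (+0)
site 1, node KR: K={C} ∪ R={G} → {C,G} (+1)
site 1, node FIKRY: FIY={G} ∩ KR={C,G} → {G} (+0)
site 1, node EFIKRY: E={G} ∩ FIKRY={G} → {G} (+0)
site 1, node EFHIKRY: EFIKRY={G} ∪ H={C} → {C,G} (+1)
site 2, node IY: I={A} ∪ Y={C} → {A,C} (+1)
site 2, node FIY: F={G} ∪ IY={A,C} → {A,C,G} (+1)
site 2, node KR: K={G} ∪ R={C} → {C,G} (+1)
site 2, node FIKRY: FIY={A,C,G} ∩ KR={C,G} → {C,G} (+0)
site 2, node EFIKRY: E={A} ∪ FIKRY={C,G} → {A,C,G} (+1)
site 2, node EFHIKRY: EFIKRY={A,C,G} ∩ H={G} → {G} (+0)
site 3, node IY: I={C} ∩ Y={C} → {C} (+0)
site 3, node FIY: F={A} ∪ IY={C} → {A,C} (+1)
site 3, node KR: K={A} ∪ R={C} → {A,C} (+1)
site 3, node FIKRY: FIY={A,C} ∩ KR={A,C} → {A,C} (+0)
site 3, node EFIKRY: E={C} ∩ FIKRY={A,C} → {C} (+0)
site 3, node EFHIKRY: EFIKRY={C} ∪ H={A} → {A,C} (+1)
site 4, node IY: I={A} ∩ Y={A} → {A} (+0)
site 4, node FIY: F={C} ∪ IY={A} → {A,C} (+1)
site 4, node KR: K={G} ∪ R={C} → {C,G} (+1)
site 4, node FIKRY: FIY={A,C} ∩ KR={C,G} → {C} (+0)
site 4, node EFIKRY: E={C} ∩ FIKRY={C} → {C} (+0)
site 4, node EFHIKRY: EFIKRY={C} ∪ H={T} → {C,T} (+1)
site 5, node IY: I={C} ∪ Y={T} → {C,T} (+1)
site 5, node FIY: F={A} ∪ IY={C,T} → {A,C,T} (+1)
site 5, node KR: K={C} ∩ R={C} → {C} (+0)
site 5, node FIKRY: FIY={A,C,T} ∩ KR={C} → {C} (+0)
site 5, node EFIKRY: E={C} ∩ FIKRY={C} → {C} (+0)
site 5, node EFHIKRY: EFIKRY={C} ∩ H={C} → {C} (+0)
site 6, node IY: I={C} ∪ Y={T} → {C,T} (+1)
site 6, node FIY: F={T} ∩ IY={C,T} → {T} (+0)
site 6, node KR: K={C} ∪ R={T} → {C,T} (+1)
site 6, node FIKRY: FIY={T} ∩ KR={C,T} → {T} (+0)
site 6, node EFIKRY: E={T} ∩ FIKRY={T} → {T} (+0)
site 6, node EFHIKRY: EFIKRY={T} ∩ H={T} → {T} (+0)
site 7, node IY: I={A} ∩ Y={A} → {A} (+0)
site 7, node FIY: F={T} ∪ IY={A} → {A,T} (+1)
site 7, node KR: K={T} ∪ R={A} → {A,T} (+1)
site 7, node FIKRY: FIY={A,T} ∩ KR={A,T} → {A,T} (+0)
site 7, node EFIKRY: E={T} ∩ FIKRY={A,T} → {T} (+0)
site 7, node EFHIKRY: EFIKRY={T} ∪ H={G} → {G,T} (+1)
per-site changes: [4, 3, 4, 3, 3, 2, 2, 3]; total = 24

4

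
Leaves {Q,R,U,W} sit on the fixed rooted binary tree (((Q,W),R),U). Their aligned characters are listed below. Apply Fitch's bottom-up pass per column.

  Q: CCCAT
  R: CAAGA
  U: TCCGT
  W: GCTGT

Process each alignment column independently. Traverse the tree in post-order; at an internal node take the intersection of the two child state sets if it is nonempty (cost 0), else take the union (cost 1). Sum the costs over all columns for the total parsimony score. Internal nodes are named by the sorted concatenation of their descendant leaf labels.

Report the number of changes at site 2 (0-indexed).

QW@0: {C} ∪ {G} = {C,G} (union, +1)
QRW@0: {C,G} ∩ {C} = {C} (intersection, +0)
QRUW@0: {C} ∪ {T} = {C,T} (union, +1)
QW@1: {C} ∩ {C} = {C} (intersection, +0)
QRW@1: {C} ∪ {A} = {A,C} (union, +1)
QRUW@1: {A,C} ∩ {C} = {C} (intersection, +0)
QW@2: {C} ∪ {T} = {C,T} (union, +1)
QRW@2: {C,T} ∪ {A} = {A,C,T} (union, +1)
QRUW@2: {A,C,T} ∩ {C} = {C} (intersection, +0)
QW@3: {A} ∪ {G} = {A,G} (union, +1)
QRW@3: {A,G} ∩ {G} = {G} (intersection, +0)
QRUW@3: {G} ∩ {G} = {G} (intersection, +0)
QW@4: {T} ∩ {T} = {T} (intersection, +0)
QRW@4: {T} ∪ {A} = {A,T} (union, +1)
QRUW@4: {A,T} ∩ {T} = {T} (intersection, +0)
per-site changes: [2, 1, 2, 1, 1]; total = 7

2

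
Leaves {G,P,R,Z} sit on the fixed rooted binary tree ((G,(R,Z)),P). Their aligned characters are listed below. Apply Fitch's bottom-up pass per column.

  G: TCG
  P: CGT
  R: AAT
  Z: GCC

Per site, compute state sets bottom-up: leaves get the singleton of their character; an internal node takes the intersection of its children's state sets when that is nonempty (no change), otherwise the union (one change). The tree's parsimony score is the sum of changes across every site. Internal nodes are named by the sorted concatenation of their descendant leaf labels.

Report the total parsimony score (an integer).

site 0, node RZ: R={A} ∪ Z={G} → {A,G} (+1)
site 0, node GRZ: G={T} ∪ RZ={A,G} → {A,G,T} (+1)
site 0, node GPRZ: GRZ={A,G,T} ∪ P={C} → {A,C,G,T} (+1)
site 1, node RZ: R={A} ∪ Z={C} → {A,C} (+1)
site 1, node GRZ: G={C} ∩ RZ={A,C} → {C} (+0)
site 1, node GPRZ: GRZ={C} ∪ P={G} → {C,G} (+1)
site 2, node RZ: R={T} ∪ Z={C} → {C,T} (+1)
site 2, node GRZ: G={G} ∪ RZ={C,T} → {C,G,T} (+1)
site 2, node GPRZ: GRZ={C,G,T} ∩ P={T} → {T} (+0)
per-site changes: [3, 2, 2]; total = 7

7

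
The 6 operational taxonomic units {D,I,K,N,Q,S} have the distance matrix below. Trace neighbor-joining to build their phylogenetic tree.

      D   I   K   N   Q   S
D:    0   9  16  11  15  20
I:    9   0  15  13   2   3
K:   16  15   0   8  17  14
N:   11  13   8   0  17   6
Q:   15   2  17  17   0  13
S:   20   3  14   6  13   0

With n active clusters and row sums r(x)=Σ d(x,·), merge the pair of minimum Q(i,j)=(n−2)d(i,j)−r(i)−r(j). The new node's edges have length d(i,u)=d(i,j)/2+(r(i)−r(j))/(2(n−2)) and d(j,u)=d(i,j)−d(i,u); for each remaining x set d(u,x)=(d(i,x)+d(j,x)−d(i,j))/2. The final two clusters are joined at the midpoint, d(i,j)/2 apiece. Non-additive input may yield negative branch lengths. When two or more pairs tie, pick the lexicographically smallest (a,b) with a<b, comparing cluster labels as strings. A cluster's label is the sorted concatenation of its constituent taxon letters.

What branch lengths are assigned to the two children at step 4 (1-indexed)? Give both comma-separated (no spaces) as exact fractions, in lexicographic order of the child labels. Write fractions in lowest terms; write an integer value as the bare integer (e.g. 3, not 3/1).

iteration 1: select I,Q (d=2, Q=-98); attach at lengths (-7/4, 15/4); label the merged cluster IQ
  updated: d(D,IQ)=11, d(IQ,K)=15, d(IQ,N)=14, d(IQ,S)=7
iteration 2: select IQ,S (d=7, Q=-73); attach at lengths (7/2, 7/2); label the merged cluster IQS
  updated: d(D,IQS)=12, d(IQS,K)=11, d(IQS,N)=13/2
iteration 3: select D,IQS (d=12, Q=-89/2); attach at lengths (67/8, 29/8); label the merged cluster DIQS
  updated: d(DIQS,K)=15/2, d(DIQS,N)=11/4
iteration 4: select DIQS,K (d=15/2, Q=-73/4); attach at lengths (9/8, 51/8); label the merged cluster DIKQS
  updated: d(DIKQS,N)=13/8
iteration 5: select DIKQS,N (d=13/8); attach at lengths (13/16, 13/16); label the merged cluster DIKNQS
final tree: (((D:67/8,((I:-7/4,Q:15/4):7/2,S:7/2):29/8):9/8,K:51/8):13/16,N:13/16)
total length: 241/8

9/8,51/8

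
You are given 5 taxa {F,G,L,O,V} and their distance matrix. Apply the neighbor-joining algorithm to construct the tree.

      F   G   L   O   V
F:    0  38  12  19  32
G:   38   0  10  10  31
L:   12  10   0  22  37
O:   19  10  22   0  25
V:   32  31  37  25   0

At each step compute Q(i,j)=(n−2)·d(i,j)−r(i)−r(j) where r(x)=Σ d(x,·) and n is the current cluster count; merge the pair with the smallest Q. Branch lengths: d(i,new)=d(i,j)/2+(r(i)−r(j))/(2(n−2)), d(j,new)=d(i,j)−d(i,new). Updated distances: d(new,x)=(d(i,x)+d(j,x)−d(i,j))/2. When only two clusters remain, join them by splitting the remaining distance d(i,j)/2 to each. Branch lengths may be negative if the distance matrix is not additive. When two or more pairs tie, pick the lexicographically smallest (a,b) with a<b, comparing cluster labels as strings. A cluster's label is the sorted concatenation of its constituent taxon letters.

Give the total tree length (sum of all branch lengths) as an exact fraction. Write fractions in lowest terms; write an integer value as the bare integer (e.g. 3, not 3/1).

427/8

iteration 1: select F,L (d=12, Q=-146); attach at lengths (28/3, 8/3); label the merged cluster FL
  updated: d(FL,G)=18, d(FL,O)=29/2, d(FL,V)=57/2
iteration 2: select FL,V (d=57/2, Q=-177/2); attach at lengths (67/8, 161/8); label the merged cluster FLV
  updated: d(FLV,G)=41/4, d(FLV,O)=11/2
iteration 3: select FLV,G (d=41/4, Q=-103/4); attach at lengths (23/8, 59/8); label the merged cluster FGLV
  updated: d(FGLV,O)=21/8
iteration 4: select FGLV,O (d=21/8); attach at lengths (21/16, 21/16); label the merged cluster FGLOV
final tree: ((((F:28/3,L:8/3):67/8,V:161/8):23/8,G:59/8):21/16,O:21/16)
total length: 427/8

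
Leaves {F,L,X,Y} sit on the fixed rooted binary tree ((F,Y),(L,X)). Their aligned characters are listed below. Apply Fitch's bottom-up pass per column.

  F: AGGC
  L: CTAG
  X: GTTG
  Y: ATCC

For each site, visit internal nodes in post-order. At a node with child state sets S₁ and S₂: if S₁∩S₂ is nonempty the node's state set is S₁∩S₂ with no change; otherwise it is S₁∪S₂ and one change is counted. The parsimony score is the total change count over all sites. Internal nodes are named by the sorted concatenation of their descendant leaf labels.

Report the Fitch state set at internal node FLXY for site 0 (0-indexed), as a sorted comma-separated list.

A,C,G

[col 0] FY: children F:{A}, Y:{A} ∩→ {A}; cost 0
[col 0] LX: children L:{C}, X:{G} ∪→ {C,G}; cost 1
[col 0] FLXY: children FY:{A}, LX:{C,G} ∪→ {A,C,G}; cost 1
[col 1] FY: children F:{G}, Y:{T} ∪→ {G,T}; cost 1
[col 1] LX: children L:{T}, X:{T} ∩→ {T}; cost 0
[col 1] FLXY: children FY:{G,T}, LX:{T} ∩→ {T}; cost 0
[col 2] FY: children F:{G}, Y:{C} ∪→ {C,G}; cost 1
[col 2] LX: children L:{A}, X:{T} ∪→ {A,T}; cost 1
[col 2] FLXY: children FY:{C,G}, LX:{A,T} ∪→ {A,C,G,T}; cost 1
[col 3] FY: children F:{C}, Y:{C} ∩→ {C}; cost 0
[col 3] LX: children L:{G}, X:{G} ∩→ {G}; cost 0
[col 3] FLXY: children FY:{C}, LX:{G} ∪→ {C,G}; cost 1
per-site changes: [2, 1, 3, 1]; total = 7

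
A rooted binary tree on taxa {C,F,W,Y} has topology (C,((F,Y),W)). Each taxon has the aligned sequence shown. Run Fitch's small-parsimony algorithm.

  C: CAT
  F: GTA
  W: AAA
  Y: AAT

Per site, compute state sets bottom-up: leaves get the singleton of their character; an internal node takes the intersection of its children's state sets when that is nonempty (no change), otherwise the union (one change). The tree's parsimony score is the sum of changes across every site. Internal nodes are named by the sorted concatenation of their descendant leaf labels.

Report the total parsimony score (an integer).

[col 0] FY: children F:{G}, Y:{A} ∪→ {A,G}; cost 1
[col 0] FWY: children FY:{A,G}, W:{A} ∩→ {A}; cost 0
[col 0] CFWY: children C:{C}, FWY:{A} ∪→ {A,C}; cost 1
[col 1] FY: children F:{T}, Y:{A} ∪→ {A,T}; cost 1
[col 1] FWY: children FY:{A,T}, W:{A} ∩→ {A}; cost 0
[col 1] CFWY: children C:{A}, FWY:{A} ∩→ {A}; cost 0
[col 2] FY: children F:{A}, Y:{T} ∪→ {A,T}; cost 1
[col 2] FWY: children FY:{A,T}, W:{A} ∩→ {A}; cost 0
[col 2] CFWY: children C:{T}, FWY:{A} ∪→ {A,T}; cost 1
per-site changes: [2, 1, 2]; total = 5

5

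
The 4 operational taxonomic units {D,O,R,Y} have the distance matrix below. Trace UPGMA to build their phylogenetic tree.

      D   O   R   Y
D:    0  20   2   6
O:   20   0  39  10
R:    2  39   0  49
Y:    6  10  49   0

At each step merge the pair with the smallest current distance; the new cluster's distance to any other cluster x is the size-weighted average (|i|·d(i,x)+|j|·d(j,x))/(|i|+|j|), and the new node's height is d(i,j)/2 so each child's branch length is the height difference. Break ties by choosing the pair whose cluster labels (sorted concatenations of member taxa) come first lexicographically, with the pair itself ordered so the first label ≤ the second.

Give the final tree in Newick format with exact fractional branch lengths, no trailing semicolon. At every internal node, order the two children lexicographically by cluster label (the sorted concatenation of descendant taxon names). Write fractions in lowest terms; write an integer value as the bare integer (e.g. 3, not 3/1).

((D:1,R:1):53/4,(O:5,Y:5):37/4)

iteration 1: select D,R (d=2); attach at lengths (1, 1); label the merged cluster DR
  updated: d(DR,O)=59/2, d(DR,Y)=55/2
iteration 2: select O,Y (d=10); attach at lengths (5, 5); label the merged cluster OY
  updated: d(DR,OY)=57/2
iteration 3: select DR,OY (d=57/2); attach at lengths (53/4, 37/4); label the merged cluster DORY
final tree: ((D:1,R:1):53/4,(O:5,Y:5):37/4)
total length: 69/2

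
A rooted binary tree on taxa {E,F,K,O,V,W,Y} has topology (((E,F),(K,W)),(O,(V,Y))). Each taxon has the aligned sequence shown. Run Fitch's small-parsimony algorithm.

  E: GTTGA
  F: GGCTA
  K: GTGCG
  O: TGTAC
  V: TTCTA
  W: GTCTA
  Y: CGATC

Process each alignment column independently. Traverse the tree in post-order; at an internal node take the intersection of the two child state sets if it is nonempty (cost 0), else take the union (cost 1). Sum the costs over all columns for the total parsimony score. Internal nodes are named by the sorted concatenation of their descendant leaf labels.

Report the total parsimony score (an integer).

15

EF@0: {G} ∩ {G} = {G} (intersection, +0)
KW@0: {G} ∩ {G} = {G} (intersection, +0)
EFKW@0: {G} ∩ {G} = {G} (intersection, +0)
VY@0: {T} ∪ {C} = {C,T} (union, +1)
OVY@0: {T} ∩ {C,T} = {T} (intersection, +0)
EFKOVWY@0: {G} ∪ {T} = {G,T} (union, +1)
EF@1: {T} ∪ {G} = {G,T} (union, +1)
KW@1: {T} ∩ {T} = {T} (intersection, +0)
EFKW@1: {G,T} ∩ {T} = {T} (intersection, +0)
VY@1: {T} ∪ {G} = {G,T} (union, +1)
OVY@1: {G} ∩ {G,T} = {G} (intersection, +0)
EFKOVWY@1: {T} ∪ {G} = {G,T} (union, +1)
EF@2: {T} ∪ {C} = {C,T} (union, +1)
KW@2: {G} ∪ {C} = {C,G} (union, +1)
EFKW@2: {C,T} ∩ {C,G} = {C} (intersection, +0)
VY@2: {C} ∪ {A} = {A,C} (union, +1)
OVY@2: {T} ∪ {A,C} = {A,C,T} (union, +1)
EFKOVWY@2: {C} ∩ {A,C,T} = {C} (intersection, +0)
EF@3: {G} ∪ {T} = {G,T} (union, +1)
KW@3: {C} ∪ {T} = {C,T} (union, +1)
EFKW@3: {G,T} ∩ {C,T} = {T} (intersection, +0)
VY@3: {T} ∩ {T} = {T} (intersection, +0)
OVY@3: {A} ∪ {T} = {A,T} (union, +1)
EFKOVWY@3: {T} ∩ {A,T} = {T} (intersection, +0)
EF@4: {A} ∩ {A} = {A} (intersection, +0)
KW@4: {G} ∪ {A} = {A,G} (union, +1)
EFKW@4: {A} ∩ {A,G} = {A} (intersection, +0)
VY@4: {A} ∪ {C} = {A,C} (union, +1)
OVY@4: {C} ∩ {A,C} = {C} (intersection, +0)
EFKOVWY@4: {A} ∪ {C} = {A,C} (union, +1)
per-site changes: [2, 3, 4, 3, 3]; total = 15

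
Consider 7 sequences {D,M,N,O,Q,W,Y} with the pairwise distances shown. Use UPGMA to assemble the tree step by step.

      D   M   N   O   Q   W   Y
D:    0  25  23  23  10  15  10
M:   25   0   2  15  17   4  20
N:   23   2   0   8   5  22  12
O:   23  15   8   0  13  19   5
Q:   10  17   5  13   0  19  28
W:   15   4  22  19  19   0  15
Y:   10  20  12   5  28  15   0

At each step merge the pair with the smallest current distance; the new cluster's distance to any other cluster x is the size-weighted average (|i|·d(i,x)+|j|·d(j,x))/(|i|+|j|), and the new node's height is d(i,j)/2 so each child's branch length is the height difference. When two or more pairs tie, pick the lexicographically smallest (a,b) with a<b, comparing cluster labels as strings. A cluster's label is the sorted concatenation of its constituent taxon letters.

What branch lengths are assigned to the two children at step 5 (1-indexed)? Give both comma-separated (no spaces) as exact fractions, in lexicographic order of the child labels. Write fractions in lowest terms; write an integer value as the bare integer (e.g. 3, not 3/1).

step 1: merge (M,N) at d=2; branch lengths M→1, N→1; new cluster MN
  updated: d(D,MN)=24, d(MN,O)=23/2, d(MN,Q)=11, d(MN,W)=13, d(MN,Y)=16
step 2: merge (O,Y) at d=5; branch lengths O→5/2, Y→5/2; new cluster OY
  updated: d(D,OY)=33/2, d(MN,OY)=55/4, d(OY,Q)=41/2, d(OY,W)=17
step 3: merge (D,Q) at d=10; branch lengths D→5, Q→5; new cluster DQ
  updated: d(DQ,MN)=35/2, d(DQ,OY)=37/2, d(DQ,W)=17
step 4: merge (MN,W) at d=13; branch lengths MN→11/2, W→13/2; new cluster MNW
  updated: d(DQ,MNW)=52/3, d(MNW,OY)=89/6
step 5: merge (MNW,OY) at d=89/6; branch lengths MNW→11/12, OY→59/12; new cluster MNOWY
  updated: d(DQ,MNOWY)=89/5
step 6: merge (DQ,MNOWY) at d=89/5; branch lengths DQ→39/10, MNOWY→89/60; new cluster DMNOQWY
final tree: ((D:5,Q:5):39/10,(((M:1,N:1):11/2,W:13/2):11/12,(O:5/2,Y:5/2):59/12):89/60)
total length: 2413/60

11/12,59/12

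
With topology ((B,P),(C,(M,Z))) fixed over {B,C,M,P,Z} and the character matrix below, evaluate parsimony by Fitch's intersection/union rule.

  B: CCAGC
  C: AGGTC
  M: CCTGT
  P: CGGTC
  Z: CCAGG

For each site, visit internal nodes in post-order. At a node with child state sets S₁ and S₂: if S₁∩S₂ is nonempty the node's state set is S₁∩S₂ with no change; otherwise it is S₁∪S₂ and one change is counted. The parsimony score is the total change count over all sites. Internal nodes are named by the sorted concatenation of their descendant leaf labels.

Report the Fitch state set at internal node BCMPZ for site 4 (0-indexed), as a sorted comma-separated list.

C

site 0, node BP: B={C} ∩ P={C} → {C} (+0)
site 0, node MZ: M={C} ∩ Z={C} → {C} (+0)
site 0, node CMZ: C={A} ∪ MZ={C} → {A,C} (+1)
site 0, node BCMPZ: BP={C} ∩ CMZ={A,C} → {C} (+0)
site 1, node BP: B={C} ∪ P={G} → {C,G} (+1)
site 1, node MZ: M={C} ∩ Z={C} → {C} (+0)
site 1, node CMZ: C={G} ∪ MZ={C} → {C,G} (+1)
site 1, node BCMPZ: BP={C,G} ∩ CMZ={C,G} → {C,G} (+0)
site 2, node BP: B={A} ∪ P={G} → {A,G} (+1)
site 2, node MZ: M={T} ∪ Z={A} → {A,T} (+1)
site 2, node CMZ: C={G} ∪ MZ={A,T} → {A,G,T} (+1)
site 2, node BCMPZ: BP={A,G} ∩ CMZ={A,G,T} → {A,G} (+0)
site 3, node BP: B={G} ∪ P={T} → {G,T} (+1)
site 3, node MZ: M={G} ∩ Z={G} → {G} (+0)
site 3, node CMZ: C={T} ∪ MZ={G} → {G,T} (+1)
site 3, node BCMPZ: BP={G,T} ∩ CMZ={G,T} → {G,T} (+0)
site 4, node BP: B={C} ∩ P={C} → {C} (+0)
site 4, node MZ: M={T} ∪ Z={G} → {G,T} (+1)
site 4, node CMZ: C={C} ∪ MZ={G,T} → {C,G,T} (+1)
site 4, node BCMPZ: BP={C} ∩ CMZ={C,G,T} → {C} (+0)
per-site changes: [1, 2, 3, 2, 2]; total = 10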